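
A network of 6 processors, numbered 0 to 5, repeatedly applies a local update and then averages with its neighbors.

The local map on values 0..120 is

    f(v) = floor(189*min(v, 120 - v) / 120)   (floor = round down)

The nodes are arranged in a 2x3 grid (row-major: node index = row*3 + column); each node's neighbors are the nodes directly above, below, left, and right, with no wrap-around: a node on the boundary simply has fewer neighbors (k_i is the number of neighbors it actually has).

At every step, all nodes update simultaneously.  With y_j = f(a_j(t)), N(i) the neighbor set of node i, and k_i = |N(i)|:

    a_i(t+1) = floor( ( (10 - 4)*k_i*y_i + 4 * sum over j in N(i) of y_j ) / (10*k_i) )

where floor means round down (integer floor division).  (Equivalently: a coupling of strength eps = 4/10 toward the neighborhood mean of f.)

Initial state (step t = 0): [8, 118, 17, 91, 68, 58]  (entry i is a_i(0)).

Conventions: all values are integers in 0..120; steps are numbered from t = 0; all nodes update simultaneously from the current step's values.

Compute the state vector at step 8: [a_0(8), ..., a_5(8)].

Answer: [84, 83, 79, 82, 76, 70]

Derivation:
t=0: [8, 118, 17, 91, 68, 58]
t=1: [16, 17, 34, 45, 67, 76]
t=2: [34, 37, 50, 63, 71, 68]
t=3: [61, 62, 74, 79, 76, 79]
t=4: [86, 85, 74, 70, 70, 66]
t=5: [58, 60, 71, 73, 75, 81]
t=6: [88, 88, 77, 76, 72, 66]
t=7: [53, 55, 67, 66, 72, 79]
t=8: [84, 83, 79, 82, 76, 70]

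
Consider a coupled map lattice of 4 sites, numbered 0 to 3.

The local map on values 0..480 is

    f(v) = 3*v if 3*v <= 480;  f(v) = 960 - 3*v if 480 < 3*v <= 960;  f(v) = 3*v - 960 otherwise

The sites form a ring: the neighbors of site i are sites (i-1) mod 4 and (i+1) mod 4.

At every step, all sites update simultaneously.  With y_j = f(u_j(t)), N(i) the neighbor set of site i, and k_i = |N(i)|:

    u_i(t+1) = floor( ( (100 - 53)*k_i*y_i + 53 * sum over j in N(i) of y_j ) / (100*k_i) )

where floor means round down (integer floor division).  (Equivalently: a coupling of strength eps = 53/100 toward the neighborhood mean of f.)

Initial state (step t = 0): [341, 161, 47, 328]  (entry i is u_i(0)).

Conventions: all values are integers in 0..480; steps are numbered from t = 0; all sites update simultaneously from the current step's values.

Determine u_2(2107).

Simulating step by step:
t=0: [341, 161, 47, 328]
t=1: [162, 278, 199, 65]
t=2: [307, 281, 255, 313]
t=3: [54, 117, 128, 71]
t=4: [225, 309, 329, 244]
t=5: [203, 98, 81, 189]
t=6: [347, 295, 296, 342]
t=7: [75, 75, 71, 71]
t=8: [221, 221, 216, 216]
t=9: [300, 300, 308, 308]
t=10: [53, 53, 42, 42]
t=11: [150, 150, 134, 134]
t=12: [437, 437, 414, 414]
t=13: [332, 332, 300, 300]
t=14: [42, 42, 53, 53]
t=15: [134, 134, 150, 150]
t=16: [414, 414, 437, 437]
t=17: [300, 300, 332, 332]
t=18: [53, 53, 42, 42]

Answer: u_2(2107) = 134
Key observation: The state at step 10, [53, 53, 42, 42], reappears at step 18: the system is in a cycle of period 8 from step 10 on.  Therefore the state at step 2107 equals the state at step 10 + ((2107 - 10) mod 8) = 11, which is [150, 150, 134, 134].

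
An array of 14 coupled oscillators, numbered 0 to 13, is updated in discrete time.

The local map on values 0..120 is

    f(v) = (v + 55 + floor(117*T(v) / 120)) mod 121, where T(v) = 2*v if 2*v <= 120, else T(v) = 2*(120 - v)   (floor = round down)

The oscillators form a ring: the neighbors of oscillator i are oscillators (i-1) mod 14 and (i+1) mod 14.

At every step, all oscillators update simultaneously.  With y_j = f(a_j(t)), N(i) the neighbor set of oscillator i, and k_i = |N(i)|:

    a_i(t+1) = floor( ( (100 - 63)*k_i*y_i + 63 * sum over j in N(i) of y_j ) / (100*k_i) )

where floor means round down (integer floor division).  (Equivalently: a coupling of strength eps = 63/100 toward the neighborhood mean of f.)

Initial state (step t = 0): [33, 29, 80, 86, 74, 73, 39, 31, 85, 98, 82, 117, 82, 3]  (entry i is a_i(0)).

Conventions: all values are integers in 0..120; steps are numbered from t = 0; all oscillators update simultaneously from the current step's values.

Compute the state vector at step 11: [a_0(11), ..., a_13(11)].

Simulating step by step:
t=0: [33, 29, 80, 86, 74, 73, 39, 31, 85, 98, 82, 117, 82, 3]
t=1: [37, 45, 67, 91, 93, 82, 56, 52, 63, 83, 74, 77, 70, 61]
t=2: [71, 70, 84, 87, 83, 89, 92, 97, 95, 97, 93, 97, 101, 86]
t=3: [95, 96, 91, 87, 85, 83, 79, 77, 75, 76, 76, 75, 77, 86]
t=4: [79, 77, 80, 84, 87, 89, 91, 94, 95, 95, 95, 95, 92, 85]
t=5: [91, 92, 91, 88, 85, 83, 80, 78, 77, 77, 77, 77, 81, 86]
t=6: [82, 80, 81, 84, 86, 89, 91, 93, 93, 94, 94, 93, 90, 86]
t=7: [89, 91, 90, 88, 85, 83, 81, 79, 78, 78, 78, 79, 82, 86]
t=8: [83, 81, 82, 84, 86, 89, 90, 92, 92, 93, 92, 91, 89, 86]
t=9: [88, 90, 89, 88, 85, 83, 81, 80, 79, 79, 80, 81, 83, 86]
t=10: [84, 82, 83, 84, 86, 89, 90, 91, 92, 92, 91, 90, 88, 86]
t=11: [88, 89, 89, 87, 85, 83, 82, 81, 80, 80, 81, 82, 84, 86]

Answer: [88, 89, 89, 87, 85, 83, 82, 81, 80, 80, 81, 82, 84, 86]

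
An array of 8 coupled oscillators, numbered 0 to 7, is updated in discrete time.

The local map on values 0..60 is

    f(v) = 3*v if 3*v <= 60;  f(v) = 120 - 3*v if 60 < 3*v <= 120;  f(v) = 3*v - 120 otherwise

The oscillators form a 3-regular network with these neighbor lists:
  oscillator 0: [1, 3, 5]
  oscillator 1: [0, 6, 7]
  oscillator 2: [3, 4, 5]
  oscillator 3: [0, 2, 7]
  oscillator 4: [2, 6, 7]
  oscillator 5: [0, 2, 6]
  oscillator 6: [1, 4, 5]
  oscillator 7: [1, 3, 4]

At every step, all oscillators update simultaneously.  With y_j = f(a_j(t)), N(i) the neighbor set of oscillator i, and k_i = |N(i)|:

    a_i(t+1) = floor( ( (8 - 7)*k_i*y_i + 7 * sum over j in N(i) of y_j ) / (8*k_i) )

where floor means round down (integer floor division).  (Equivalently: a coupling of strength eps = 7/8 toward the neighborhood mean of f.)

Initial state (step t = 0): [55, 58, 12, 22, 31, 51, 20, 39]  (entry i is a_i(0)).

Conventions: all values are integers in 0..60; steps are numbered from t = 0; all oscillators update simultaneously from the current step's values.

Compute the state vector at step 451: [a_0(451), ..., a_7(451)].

Simulating step by step:
t=0: [55, 58, 12, 22, 31, 51, 20, 39]
t=1: [46, 38, 37, 31, 32, 45, 40, 39]
t=2: [16, 6, 20, 12, 6, 9, 13, 17]
t=3: [29, 42, 31, 50, 46, 46, 23, 27]
t=4: [19, 36, 22, 32, 36, 34, 18, 20]
t=5: [22, 51, 22, 52, 50, 50, 19, 21]
t=6: [35, 53, 34, 52, 52, 51, 34, 36]
t=7: [33, 18, 32, 17, 18, 19, 33, 33]
t=8: [49, 25, 50, 25, 26, 26, 50, 49]
t=9: [41, 30, 41, 30, 30, 30, 41, 41]
t=10: [26, 6, 26, 6, 6, 6, 26, 26]
t=11: [21, 39, 21, 39, 39, 39, 21, 21]
t=12: [9, 50, 9, 50, 50, 50, 9, 9]
t=13: [29, 27, 29, 27, 27, 27, 29, 29]
t=14: [38, 33, 38, 33, 33, 33, 38, 38]
t=15: [19, 7, 19, 7, 7, 7, 19, 19]
t=16: [25, 52, 25, 52, 52, 52, 25, 25]
t=17: [37, 43, 37, 43, 43, 43, 37, 37]
t=18: [9, 9, 9, 9, 9, 9, 9, 9]
t=19: [27, 27, 27, 27, 27, 27, 27, 27]
t=20: [39, 39, 39, 39, 39, 39, 39, 39]
t=21: [3, 3, 3, 3, 3, 3, 3, 3]
t=22: [9, 9, 9, 9, 9, 9, 9, 9]

Answer: [27, 27, 27, 27, 27, 27, 27, 27]
Key observation: The state at step 18, [9, 9, 9, 9, 9, 9, 9, 9], reappears at step 22: the system is in a cycle of period 4 from step 18 on.  Therefore the state at step 451 equals the state at step 18 + ((451 - 18) mod 4) = 19, which is [27, 27, 27, 27, 27, 27, 27, 27].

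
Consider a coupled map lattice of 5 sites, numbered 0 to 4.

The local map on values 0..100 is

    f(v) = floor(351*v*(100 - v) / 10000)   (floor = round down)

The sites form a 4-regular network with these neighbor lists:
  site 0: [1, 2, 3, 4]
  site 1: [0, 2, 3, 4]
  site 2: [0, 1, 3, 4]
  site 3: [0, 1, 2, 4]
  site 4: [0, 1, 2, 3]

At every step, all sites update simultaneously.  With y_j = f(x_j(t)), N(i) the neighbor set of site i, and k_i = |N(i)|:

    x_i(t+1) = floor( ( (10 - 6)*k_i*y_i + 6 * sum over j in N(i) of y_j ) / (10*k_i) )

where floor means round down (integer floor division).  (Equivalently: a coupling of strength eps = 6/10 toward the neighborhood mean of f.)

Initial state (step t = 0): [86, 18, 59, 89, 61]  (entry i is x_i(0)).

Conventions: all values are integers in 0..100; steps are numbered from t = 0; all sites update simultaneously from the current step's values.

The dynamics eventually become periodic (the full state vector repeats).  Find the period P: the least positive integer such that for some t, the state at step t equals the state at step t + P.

Answer: 4
Key observation: The state at step 4, [87, 87, 87, 87, 87], reappears at step 8 — and no state repeats earlier — so the cycle the system enters has period 4.

Derivation:
t=0: [86, 18, 59, 89, 61]
t=1: [54, 56, 65, 52, 64]
t=2: [84, 84, 82, 84, 82]
t=3: [48, 48, 49, 48, 49]
t=4: [87, 87, 87, 87, 87]
t=5: [39, 39, 39, 39, 39]
t=6: [83, 83, 83, 83, 83]
t=7: [49, 49, 49, 49, 49]
t=8: [87, 87, 87, 87, 87]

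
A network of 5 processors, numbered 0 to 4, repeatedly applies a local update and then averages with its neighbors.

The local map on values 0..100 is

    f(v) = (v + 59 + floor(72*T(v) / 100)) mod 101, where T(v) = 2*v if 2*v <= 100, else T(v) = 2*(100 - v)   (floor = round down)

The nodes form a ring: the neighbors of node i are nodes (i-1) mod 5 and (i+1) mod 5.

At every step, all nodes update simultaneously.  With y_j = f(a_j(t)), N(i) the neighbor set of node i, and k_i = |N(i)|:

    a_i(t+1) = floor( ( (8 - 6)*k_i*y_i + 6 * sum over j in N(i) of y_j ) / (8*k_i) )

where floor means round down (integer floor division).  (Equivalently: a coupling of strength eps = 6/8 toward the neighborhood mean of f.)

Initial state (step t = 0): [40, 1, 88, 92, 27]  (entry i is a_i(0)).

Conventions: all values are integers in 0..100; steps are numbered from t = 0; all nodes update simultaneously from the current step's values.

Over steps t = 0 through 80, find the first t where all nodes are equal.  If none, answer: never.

Answer: 3
Key observation: Synchronization is absorbing here: once all nodes are equal they stay equal, and step 3 is the first all-equal step.

Derivation:
t=0: [40, 1, 88, 92, 27]  (not all equal)
t=1: [45, 59, 61, 47, 49]  (not all equal)
t=2: [74, 72, 74, 75, 71]  (not all equal)
t=3: [69, 69, 69, 69, 69]  (all equal)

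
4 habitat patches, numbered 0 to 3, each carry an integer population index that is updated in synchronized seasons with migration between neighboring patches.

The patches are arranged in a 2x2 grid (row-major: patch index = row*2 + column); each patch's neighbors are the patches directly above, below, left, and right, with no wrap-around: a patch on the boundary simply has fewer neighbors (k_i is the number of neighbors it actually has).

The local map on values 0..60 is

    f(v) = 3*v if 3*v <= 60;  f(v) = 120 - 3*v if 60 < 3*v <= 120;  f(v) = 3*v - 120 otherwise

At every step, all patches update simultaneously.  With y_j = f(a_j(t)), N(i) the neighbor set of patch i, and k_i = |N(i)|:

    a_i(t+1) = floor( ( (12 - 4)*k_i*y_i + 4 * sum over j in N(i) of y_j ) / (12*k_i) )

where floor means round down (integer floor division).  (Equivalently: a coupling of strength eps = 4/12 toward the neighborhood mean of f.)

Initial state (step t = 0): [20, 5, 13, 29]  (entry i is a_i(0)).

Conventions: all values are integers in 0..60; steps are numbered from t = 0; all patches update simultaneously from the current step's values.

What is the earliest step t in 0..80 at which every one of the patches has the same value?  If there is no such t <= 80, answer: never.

Simulating step by step:
t=0: [20, 5, 13, 29]  (not all equal)
t=1: [49, 25, 41, 31]  (not all equal)
t=2: [26, 39, 11, 26]  (not all equal)
t=3: [34, 16, 36, 34]  (not all equal)
t=4: [22, 38, 14, 22]  (not all equal)
t=5: [44, 22, 46, 44]  (not all equal)
t=6: [20, 40, 16, 20]  (not all equal)
t=7: [48, 20, 52, 48]  (not all equal)
t=8: [32, 48, 32, 32]  (not all equal)
t=9: [24, 24, 24, 24]  (all equal)

Answer: 9
Key observation: Synchronization is absorbing here: once all patches are equal they stay equal, and step 9 is the first all-equal step.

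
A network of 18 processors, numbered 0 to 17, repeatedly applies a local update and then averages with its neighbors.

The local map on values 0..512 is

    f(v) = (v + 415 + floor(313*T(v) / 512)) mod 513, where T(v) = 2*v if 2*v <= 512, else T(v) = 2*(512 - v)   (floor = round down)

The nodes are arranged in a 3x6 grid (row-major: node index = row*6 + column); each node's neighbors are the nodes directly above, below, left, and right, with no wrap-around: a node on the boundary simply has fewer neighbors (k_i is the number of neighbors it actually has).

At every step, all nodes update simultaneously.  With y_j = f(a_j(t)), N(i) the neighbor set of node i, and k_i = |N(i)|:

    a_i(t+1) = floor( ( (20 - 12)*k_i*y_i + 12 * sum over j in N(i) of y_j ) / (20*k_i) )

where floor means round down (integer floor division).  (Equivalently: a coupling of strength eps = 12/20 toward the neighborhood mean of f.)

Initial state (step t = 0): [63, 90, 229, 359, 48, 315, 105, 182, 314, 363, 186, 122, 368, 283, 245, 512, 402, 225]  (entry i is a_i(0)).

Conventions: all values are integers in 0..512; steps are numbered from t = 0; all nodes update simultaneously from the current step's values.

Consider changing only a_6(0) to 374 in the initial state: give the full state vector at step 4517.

Simulating step by step:
t=0: [63, 90, 229, 359, 48, 315, 374, 182, 314, 363, 186, 122, 368, 283, 245, 512, 402, 225]
t=1: [180, 192, 365, 352, 247, 237, 336, 342, 424, 424, 285, 304, 450, 425, 445, 431, 401, 344]
t=2: [355, 371, 420, 445, 448, 444, 417, 427, 436, 439, 452, 452, 436, 434, 430, 432, 444, 449]
t=3: [443, 440, 434, 429, 428, 428, 436, 433, 431, 429, 427, 427, 431, 431, 431, 430, 428, 428]
t=4: [429, 430, 431, 431, 432, 432, 430, 431, 431, 432, 432, 432, 431, 431, 432, 432, 432, 432]
t=5: [432, 432, 432, 431, 431, 431, 432, 432, 431, 431, 431, 431, 432, 431, 431, 431, 431, 431]
t=6: [431, 431, 431, 431, 432, 432, 431, 431, 431, 432, 432, 432, 431, 431, 432, 432, 432, 432]
t=7: [432, 432, 432, 431, 431, 431, 432, 432, 431, 431, 431, 431, 432, 431, 431, 431, 431, 431]

Answer: [432, 432, 432, 431, 431, 431, 432, 432, 431, 431, 431, 431, 432, 431, 431, 431, 431, 431]
Key observation: The state at step 5, [432, 432, 432, 431, 431, 431, 432, 432, 431, 431, 431, 431, 432, 431, 431, 431, 431, 431], reappears at step 7: the system is in a cycle of period 2 from step 5 on.  Therefore the state at step 4517 equals the state at step 5 + ((4517 - 5) mod 2) = 5, which is [432, 432, 432, 431, 431, 431, 432, 432, 431, 431, 431, 431, 432, 431, 431, 431, 431, 431].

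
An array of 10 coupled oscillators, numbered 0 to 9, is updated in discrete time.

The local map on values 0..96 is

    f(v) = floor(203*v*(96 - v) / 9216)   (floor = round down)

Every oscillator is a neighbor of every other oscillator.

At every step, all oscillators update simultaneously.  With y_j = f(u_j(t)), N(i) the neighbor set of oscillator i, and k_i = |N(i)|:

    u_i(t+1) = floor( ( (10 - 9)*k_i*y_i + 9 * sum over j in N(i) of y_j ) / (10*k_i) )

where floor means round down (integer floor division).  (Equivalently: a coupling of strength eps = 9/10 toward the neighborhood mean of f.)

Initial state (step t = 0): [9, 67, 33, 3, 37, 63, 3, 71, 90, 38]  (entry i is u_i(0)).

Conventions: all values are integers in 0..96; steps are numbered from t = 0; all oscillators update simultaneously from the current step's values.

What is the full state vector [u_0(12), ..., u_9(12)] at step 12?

Answer: [50, 50, 50, 50, 50, 50, 50, 50, 50, 50]

Derivation:
t=0: [9, 67, 33, 3, 37, 63, 3, 71, 90, 38]
t=1: [30, 30, 30, 30, 30, 30, 30, 30, 30, 30]
t=2: [43, 43, 43, 43, 43, 43, 43, 43, 43, 43]
t=3: [50, 50, 50, 50, 50, 50, 50, 50, 50, 50]
t=4: [50, 50, 50, 50, 50, 50, 50, 50, 50, 50]
t=5: [50, 50, 50, 50, 50, 50, 50, 50, 50, 50]
t=6: [50, 50, 50, 50, 50, 50, 50, 50, 50, 50]
t=7: [50, 50, 50, 50, 50, 50, 50, 50, 50, 50]
t=8: [50, 50, 50, 50, 50, 50, 50, 50, 50, 50]
t=9: [50, 50, 50, 50, 50, 50, 50, 50, 50, 50]
t=10: [50, 50, 50, 50, 50, 50, 50, 50, 50, 50]
t=11: [50, 50, 50, 50, 50, 50, 50, 50, 50, 50]
t=12: [50, 50, 50, 50, 50, 50, 50, 50, 50, 50]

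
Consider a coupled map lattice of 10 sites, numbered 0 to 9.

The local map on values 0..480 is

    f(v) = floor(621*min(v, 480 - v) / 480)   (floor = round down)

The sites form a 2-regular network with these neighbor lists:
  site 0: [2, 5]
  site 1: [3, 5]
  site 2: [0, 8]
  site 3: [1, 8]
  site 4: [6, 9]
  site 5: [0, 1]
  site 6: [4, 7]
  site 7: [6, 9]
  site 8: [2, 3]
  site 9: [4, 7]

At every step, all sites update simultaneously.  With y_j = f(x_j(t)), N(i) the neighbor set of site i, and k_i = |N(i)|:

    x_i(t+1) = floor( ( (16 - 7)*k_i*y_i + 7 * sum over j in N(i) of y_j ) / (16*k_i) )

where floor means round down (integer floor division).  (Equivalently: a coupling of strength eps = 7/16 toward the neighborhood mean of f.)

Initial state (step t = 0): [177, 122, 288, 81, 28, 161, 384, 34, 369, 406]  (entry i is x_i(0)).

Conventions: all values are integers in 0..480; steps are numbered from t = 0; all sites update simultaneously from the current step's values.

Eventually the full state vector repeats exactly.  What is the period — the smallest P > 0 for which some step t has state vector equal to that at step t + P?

Answer: 8
Key observation: The state at step 31, [225, 225, 225, 225, 292, 225, 292, 292, 225, 292], reappears at step 39 — and no state repeats earlier — so the cycle the system enters has period 8.

Derivation:
t=0: [177, 122, 288, 81, 28, 161, 384, 34, 369, 406]
t=1: [228, 156, 220, 124, 68, 201, 87, 72, 157, 70]
t=2: [284, 204, 268, 178, 93, 254, 102, 96, 211, 90]
t=3: [266, 262, 268, 246, 121, 277, 127, 123, 263, 118]
t=4: [272, 282, 275, 292, 156, 269, 161, 158, 283, 154]
t=5: [268, 256, 263, 248, 202, 267, 205, 203, 254, 200]
t=6: [275, 288, 281, 295, 261, 277, 263, 261, 291, 259]
t=7: [262, 249, 255, 242, 282, 259, 281, 282, 245, 284]
t=8: [284, 297, 291, 304, 255, 287, 256, 255, 301, 254]
t=9: [250, 236, 243, 229, 290, 247, 289, 290, 232, 291]
t=10: [299, 302, 302, 298, 245, 301, 246, 245, 300, 244]
t=11: [232, 231, 231, 233, 303, 231, 302, 303, 232, 304]
t=12: [299, 298, 298, 300, 228, 298, 229, 228, 299, 227]
t=13: [234, 234, 234, 233, 294, 234, 295, 294, 233, 293]
t=14: [302, 301, 301, 301, 240, 302, 239, 240, 301, 240]
t=15: [230, 230, 230, 231, 309, 230, 309, 309, 231, 310]
t=16: [297, 297, 297, 297, 220, 297, 221, 220, 297, 219]
t=17: [236, 236, 236, 236, 284, 236, 284, 284, 236, 283]
t=18: [305, 305, 305, 305, 253, 305, 253, 253, 305, 253]
t=19: [226, 226, 226, 226, 293, 226, 293, 293, 226, 293]
t=20: [292, 292, 292, 292, 241, 292, 241, 241, 292, 241]
t=21: [243, 243, 243, 243, 309, 243, 309, 309, 243, 309]
t=22: [306, 306, 306, 306, 221, 306, 221, 221, 306, 221]
t=23: [225, 225, 225, 225, 285, 225, 285, 285, 225, 285]
t=24: [291, 291, 291, 291, 252, 291, 252, 252, 291, 252]
t=25: [244, 244, 244, 244, 294, 244, 294, 294, 244, 294]
t=26: [305, 305, 305, 305, 240, 305, 240, 240, 305, 240]
t=27: [226, 226, 226, 226, 310, 226, 310, 310, 226, 310]
t=28: [292, 292, 292, 292, 219, 292, 219, 219, 292, 219]
t=29: [243, 243, 243, 243, 283, 243, 283, 283, 243, 283]
t=30: [306, 306, 306, 306, 254, 306, 254, 254, 306, 254]
t=31: [225, 225, 225, 225, 292, 225, 292, 292, 225, 292]
t=32: [291, 291, 291, 291, 243, 291, 243, 243, 291, 243]
t=33: [244, 244, 244, 244, 306, 244, 306, 306, 244, 306]
t=34: [305, 305, 305, 305, 225, 305, 225, 225, 305, 225]
t=35: [226, 226, 226, 226, 291, 226, 291, 291, 226, 291]
t=36: [292, 292, 292, 292, 244, 292, 244, 244, 292, 244]
t=37: [243, 243, 243, 243, 305, 243, 305, 305, 243, 305]
t=38: [306, 306, 306, 306, 226, 306, 226, 226, 306, 226]
t=39: [225, 225, 225, 225, 292, 225, 292, 292, 225, 292]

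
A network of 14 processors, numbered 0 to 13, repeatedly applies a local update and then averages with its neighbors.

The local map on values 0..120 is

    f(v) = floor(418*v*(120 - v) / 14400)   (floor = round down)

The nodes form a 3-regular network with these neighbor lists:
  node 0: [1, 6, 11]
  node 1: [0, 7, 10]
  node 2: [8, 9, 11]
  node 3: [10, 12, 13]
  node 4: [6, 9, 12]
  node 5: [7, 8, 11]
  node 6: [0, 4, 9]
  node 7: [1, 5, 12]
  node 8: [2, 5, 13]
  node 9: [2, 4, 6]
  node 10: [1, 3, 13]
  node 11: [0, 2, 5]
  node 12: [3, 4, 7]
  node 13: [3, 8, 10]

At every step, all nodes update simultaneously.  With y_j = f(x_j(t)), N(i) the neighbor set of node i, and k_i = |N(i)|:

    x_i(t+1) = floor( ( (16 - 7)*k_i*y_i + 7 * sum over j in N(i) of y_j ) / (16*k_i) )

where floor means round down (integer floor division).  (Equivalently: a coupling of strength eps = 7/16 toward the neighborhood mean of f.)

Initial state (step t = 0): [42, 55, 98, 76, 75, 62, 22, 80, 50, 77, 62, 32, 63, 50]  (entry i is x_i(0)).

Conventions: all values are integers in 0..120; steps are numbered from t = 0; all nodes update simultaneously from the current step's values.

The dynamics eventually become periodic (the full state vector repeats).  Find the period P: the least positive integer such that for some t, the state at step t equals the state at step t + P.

Simulating step by step:
t=0: [42, 55, 98, 76, 75, 62, 22, 80, 50, 77, 62, 32, 63, 50]
t=1: [89, 100, 75, 99, 92, 98, 76, 97, 95, 86, 102, 83, 100, 100]
t=2: [80, 61, 89, 58, 76, 67, 89, 61, 69, 86, 55, 84, 61, 59]
t=3: [91, 102, 84, 103, 93, 100, 84, 103, 99, 84, 103, 89, 102, 103]
t=4: [74, 55, 82, 50, 73, 60, 83, 52, 62, 84, 50, 77, 54, 51]
t=5: [97, 101, 92, 101, 96, 102, 91, 102, 101, 89, 101, 96, 101, 102]
t=6: [64, 56, 70, 54, 67, 55, 73, 53, 57, 76, 54, 64, 56, 53]
t=7: [103, 103, 101, 103, 101, 103, 100, 103, 103, 98, 103, 103, 103, 103]
t=8: [51, 50, 54, 50, 55, 50, 56, 50, 50, 59, 50, 50, 50, 50]
t=9: [102, 101, 102, 101, 103, 101, 103, 101, 101, 103, 101, 101, 101, 101]
t=10: [53, 54, 53, 55, 50, 55, 50, 55, 54, 50, 55, 54, 54, 55]
t=11: [102, 103, 102, 103, 101, 103, 101, 103, 103, 101, 103, 103, 102, 103]
t=12: [52, 50, 52, 50, 54, 50, 54, 50, 50, 54, 50, 50, 52, 50]
t=13: [101, 101, 101, 101, 102, 101, 102, 101, 101, 102, 101, 101, 101, 101]
t=14: [54, 55, 54, 55, 53, 55, 53, 55, 55, 53, 55, 55, 54, 55]
t=15: [103, 103, 103, 103, 103, 103, 103, 103, 103, 103, 103, 103, 103, 103]
t=16: [50, 50, 50, 50, 50, 50, 50, 50, 50, 50, 50, 50, 50, 50]
t=17: [101, 101, 101, 101, 101, 101, 101, 101, 101, 101, 101, 101, 101, 101]
t=18: [55, 55, 55, 55, 55, 55, 55, 55, 55, 55, 55, 55, 55, 55]
t=19: [103, 103, 103, 103, 103, 103, 103, 103, 103, 103, 103, 103, 103, 103]

Answer: 4
Key observation: The state at step 15, [103, 103, 103, 103, 103, 103, 103, 103, 103, 103, 103, 103, 103, 103], reappears at step 19 — and no state repeats earlier — so the cycle the system enters has period 4.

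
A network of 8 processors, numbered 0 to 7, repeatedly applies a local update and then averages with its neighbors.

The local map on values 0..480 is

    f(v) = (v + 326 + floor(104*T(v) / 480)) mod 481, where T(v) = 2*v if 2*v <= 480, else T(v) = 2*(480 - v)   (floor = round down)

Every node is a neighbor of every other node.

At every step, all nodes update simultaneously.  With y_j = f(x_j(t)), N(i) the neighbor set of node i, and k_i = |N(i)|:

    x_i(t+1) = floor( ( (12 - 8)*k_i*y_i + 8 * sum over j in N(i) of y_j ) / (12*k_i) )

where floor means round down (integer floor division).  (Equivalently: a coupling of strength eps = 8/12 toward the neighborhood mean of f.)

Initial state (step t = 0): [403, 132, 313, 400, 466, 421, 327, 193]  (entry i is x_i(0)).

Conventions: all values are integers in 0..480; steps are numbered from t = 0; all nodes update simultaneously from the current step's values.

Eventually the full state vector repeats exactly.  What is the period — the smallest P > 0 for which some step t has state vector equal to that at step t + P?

Simulating step by step:
t=0: [403, 132, 313, 400, 466, 421, 327, 193]
t=1: [237, 178, 225, 237, 246, 239, 227, 199]
t=2: [168, 148, 164, 168, 170, 169, 165, 156]
t=3: [80, 73, 79, 80, 81, 80, 79, 76]
t=4: [438, 436, 438, 438, 438, 438, 438, 437]
t=5: [300, 300, 300, 300, 300, 300, 300, 300]
t=6: [223, 223, 223, 223, 223, 223, 223, 223]
t=7: [164, 164, 164, 164, 164, 164, 164, 164]
t=8: [80, 80, 80, 80, 80, 80, 80, 80]
t=9: [440, 440, 440, 440, 440, 440, 440, 440]
t=10: [302, 302, 302, 302, 302, 302, 302, 302]
t=11: [224, 224, 224, 224, 224, 224, 224, 224]
t=12: [166, 166, 166, 166, 166, 166, 166, 166]
t=13: [82, 82, 82, 82, 82, 82, 82, 82]
t=14: [443, 443, 443, 443, 443, 443, 443, 443]
t=15: [304, 304, 304, 304, 304, 304, 304, 304]
t=16: [225, 225, 225, 225, 225, 225, 225, 225]
t=17: [167, 167, 167, 167, 167, 167, 167, 167]
t=18: [84, 84, 84, 84, 84, 84, 84, 84]
t=19: [446, 446, 446, 446, 446, 446, 446, 446]
t=20: [305, 305, 305, 305, 305, 305, 305, 305]
t=21: [225, 225, 225, 225, 225, 225, 225, 225]

Answer: 5
Key observation: The state at step 16, [225, 225, 225, 225, 225, 225, 225, 225], reappears at step 21 — and no state repeats earlier — so the cycle the system enters has period 5.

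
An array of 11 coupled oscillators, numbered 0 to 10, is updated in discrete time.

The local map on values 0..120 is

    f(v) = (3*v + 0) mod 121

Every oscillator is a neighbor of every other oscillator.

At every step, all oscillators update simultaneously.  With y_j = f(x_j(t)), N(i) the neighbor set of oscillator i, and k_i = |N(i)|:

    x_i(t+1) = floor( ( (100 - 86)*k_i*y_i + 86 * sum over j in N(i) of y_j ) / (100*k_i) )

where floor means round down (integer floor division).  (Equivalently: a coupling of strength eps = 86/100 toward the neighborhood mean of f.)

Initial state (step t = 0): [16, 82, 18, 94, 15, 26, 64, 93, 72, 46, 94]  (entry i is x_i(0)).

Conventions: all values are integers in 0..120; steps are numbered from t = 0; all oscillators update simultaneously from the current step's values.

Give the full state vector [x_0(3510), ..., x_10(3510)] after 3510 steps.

Answer: [83, 83, 83, 83, 83, 83, 83, 83, 83, 83, 83]
Key observation: The state at step 3, [63, 63, 63, 63, 63, 63, 63, 63, 63, 63, 63], reappears at step 8: the system is in a cycle of period 5 from step 3 on.  Therefore the state at step 3510 equals the state at step 3 + ((3510 - 3) mod 5) = 5, which is [83, 83, 83, 83, 83, 83, 83, 83, 83, 83, 83].

Derivation:
t=0: [16, 82, 18, 94, 15, 26, 64, 93, 72, 46, 94]
t=1: [48, 45, 48, 47, 47, 49, 49, 47, 50, 46, 47]
t=2: [21, 21, 21, 21, 21, 21, 21, 21, 22, 21, 21]
t=3: [63, 63, 63, 63, 63, 63, 63, 63, 63, 63, 63]
t=4: [68, 68, 68, 68, 68, 68, 68, 68, 68, 68, 68]
t=5: [83, 83, 83, 83, 83, 83, 83, 83, 83, 83, 83]
t=6: [7, 7, 7, 7, 7, 7, 7, 7, 7, 7, 7]
t=7: [21, 21, 21, 21, 21, 21, 21, 21, 21, 21, 21]
t=8: [63, 63, 63, 63, 63, 63, 63, 63, 63, 63, 63]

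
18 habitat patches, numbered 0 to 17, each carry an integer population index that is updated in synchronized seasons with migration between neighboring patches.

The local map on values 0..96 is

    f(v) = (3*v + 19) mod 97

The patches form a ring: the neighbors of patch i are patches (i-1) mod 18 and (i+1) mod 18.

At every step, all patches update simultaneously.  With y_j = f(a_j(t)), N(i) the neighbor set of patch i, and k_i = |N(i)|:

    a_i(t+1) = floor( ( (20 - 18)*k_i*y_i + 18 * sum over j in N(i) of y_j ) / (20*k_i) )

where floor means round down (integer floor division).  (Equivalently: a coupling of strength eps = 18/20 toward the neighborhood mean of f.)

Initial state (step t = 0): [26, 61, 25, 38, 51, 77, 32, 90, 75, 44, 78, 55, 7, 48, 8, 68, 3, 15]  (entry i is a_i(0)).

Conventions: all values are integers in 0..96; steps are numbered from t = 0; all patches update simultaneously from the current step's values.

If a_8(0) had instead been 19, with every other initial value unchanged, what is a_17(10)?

Simulating step by step:
t=0: [26, 61, 25, 38, 51, 77, 32, 90, 19, 44, 78, 55, 7, 48, 8, 68, 3, 15]
t=1: [32, 43, 29, 79, 48, 47, 69, 51, 74, 66, 69, 53, 72, 43, 47, 34, 44, 19]
t=2: [58, 17, 51, 39, 62, 50, 65, 43, 48, 37, 50, 40, 63, 51, 40, 55, 50, 40]
t=3: [60, 83, 56, 42, 51, 21, 57, 43, 44, 65, 40, 42, 54, 32, 77, 60, 65, 79]
t=4: [61, 50, 63, 79, 66, 83, 69, 71, 37, 45, 34, 61, 38, 64, 15, 34, 32, 17]
t=5: [64, 17, 61, 22, 63, 32, 53, 33, 46, 31, 31, 27, 14, 46, 24, 39, 44, 18]
t=6: [66, 18, 70, 18, 47, 44, 25, 65, 22, 35, 9, 34, 34, 74, 53, 69, 55, 39]
t=7: [52, 33, 69, 51, 63, 76, 42, 82, 29, 61, 27, 33, 34, 51, 43, 78, 40, 53]
t=8: [53, 51, 46, 28, 59, 33, 60, 32, 36, 6, 13, 14, 45, 41, 65, 47, 67, 62]
t=9: [46, 70, 42, 28, 12, 5, 18, 17, 27, 43, 49, 57, 53, 39, 50, 27, 35, 49]
t=10: [52, 52, 23, 46, 23, 61, 54, 41, 54, 37, 71, 76, 67, 72, 26, 44, 35, 46]

Answer: a_17(10) = 46
Key observation: This trace re-runs the system from the modified initial state.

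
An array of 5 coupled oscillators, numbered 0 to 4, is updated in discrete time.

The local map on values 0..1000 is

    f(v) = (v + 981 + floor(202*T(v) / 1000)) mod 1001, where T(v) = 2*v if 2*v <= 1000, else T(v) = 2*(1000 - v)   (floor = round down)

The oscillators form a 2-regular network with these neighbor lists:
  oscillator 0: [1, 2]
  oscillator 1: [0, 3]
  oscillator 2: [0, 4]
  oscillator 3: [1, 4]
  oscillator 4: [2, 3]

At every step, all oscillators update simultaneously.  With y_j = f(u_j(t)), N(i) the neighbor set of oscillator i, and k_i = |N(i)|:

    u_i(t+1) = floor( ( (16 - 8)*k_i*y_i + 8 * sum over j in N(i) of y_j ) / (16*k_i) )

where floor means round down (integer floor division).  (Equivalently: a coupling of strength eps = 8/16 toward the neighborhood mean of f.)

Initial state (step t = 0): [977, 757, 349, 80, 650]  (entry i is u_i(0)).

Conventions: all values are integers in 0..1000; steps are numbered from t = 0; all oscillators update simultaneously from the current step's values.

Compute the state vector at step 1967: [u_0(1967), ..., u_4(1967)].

Simulating step by step:
t=0: [977, 757, 349, 80, 650]
t=1: [809, 682, 668, 447, 525]
t=2: [826, 763, 781, 675, 695]
t=3: [859, 834, 843, 802, 807]
t=4: [889, 879, 882, 866, 868]
t=5: [910, 906, 908, 902, 902]
t=6: [925, 923, 924, 921, 922]
t=7: [934, 933, 934, 932, 933]
t=8: [940, 939, 940, 939, 939]
t=9: [943, 943, 943, 943, 943]
t=10: [946, 946, 946, 946, 946]
t=11: [947, 947, 947, 947, 947]
t=12: [948, 948, 948, 948, 948]
t=13: [949, 949, 949, 949, 949]
t=14: [949, 949, 949, 949, 949]

Answer: [949, 949, 949, 949, 949]
Key observation: The state at step 13, [949, 949, 949, 949, 949], reappears at step 14: the system is in a cycle of period 1 from step 13 on.  Therefore the state at step 1967 equals the state at step 13 + ((1967 - 13) mod 1) = 13, which is [949, 949, 949, 949, 949].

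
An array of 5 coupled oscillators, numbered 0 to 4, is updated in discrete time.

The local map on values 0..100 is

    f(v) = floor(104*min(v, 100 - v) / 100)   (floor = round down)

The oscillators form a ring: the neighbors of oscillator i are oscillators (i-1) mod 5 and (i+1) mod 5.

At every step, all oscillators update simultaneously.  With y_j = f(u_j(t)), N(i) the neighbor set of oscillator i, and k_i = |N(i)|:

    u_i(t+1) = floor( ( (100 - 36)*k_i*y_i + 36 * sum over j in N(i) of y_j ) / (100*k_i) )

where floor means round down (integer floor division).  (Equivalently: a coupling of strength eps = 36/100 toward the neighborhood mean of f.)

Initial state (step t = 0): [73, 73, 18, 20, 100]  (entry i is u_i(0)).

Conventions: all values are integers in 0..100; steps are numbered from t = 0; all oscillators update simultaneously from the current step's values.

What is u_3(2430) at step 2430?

Answer: u_3(2430) = 14
Key observation: The state at step 11, [14, 14, 14, 14, 14], reappears at step 12: the system is in a cycle of period 1 from step 11 on.  Therefore the state at step 2430 equals the state at step 11 + ((2430 - 11) mod 1) = 11, which is [14, 14, 14, 14, 14].

Derivation:
t=0: [73, 73, 18, 20, 100]
t=1: [22, 26, 20, 16, 8]
t=2: [20, 24, 20, 15, 11]
t=3: [19, 22, 19, 15, 13]
t=4: [18, 20, 18, 15, 14]
t=5: [17, 19, 17, 15, 14]
t=6: [16, 18, 17, 15, 14]
t=7: [16, 17, 16, 15, 14]
t=8: [15, 16, 16, 15, 14]
t=9: [15, 15, 15, 15, 14]
t=10: [14, 15, 15, 14, 14]
t=11: [14, 14, 14, 14, 14]
t=12: [14, 14, 14, 14, 14]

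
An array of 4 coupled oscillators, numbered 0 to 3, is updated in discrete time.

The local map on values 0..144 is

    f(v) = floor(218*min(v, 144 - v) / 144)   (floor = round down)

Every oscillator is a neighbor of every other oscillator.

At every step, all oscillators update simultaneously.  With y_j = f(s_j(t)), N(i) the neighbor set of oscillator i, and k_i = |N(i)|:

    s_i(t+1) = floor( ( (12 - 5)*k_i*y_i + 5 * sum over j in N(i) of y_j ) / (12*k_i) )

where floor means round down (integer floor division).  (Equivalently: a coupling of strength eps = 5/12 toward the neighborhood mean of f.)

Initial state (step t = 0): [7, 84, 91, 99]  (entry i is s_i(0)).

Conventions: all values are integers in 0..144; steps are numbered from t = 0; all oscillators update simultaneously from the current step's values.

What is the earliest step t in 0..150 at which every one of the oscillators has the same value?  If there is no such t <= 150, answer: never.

Simulating step by step:
t=0: [7, 84, 91, 99]  (not all equal)
t=1: [38, 74, 70, 64]  (not all equal)
t=2: [75, 97, 97, 93]  (not all equal)
t=3: [91, 76, 76, 79]  (not all equal)
t=4: [88, 98, 98, 96]  (not all equal)
t=5: [78, 71, 71, 72]  (not all equal)
t=6: [102, 106, 106, 107]  (not all equal)
t=7: [60, 57, 57, 57]  (not all equal)
t=8: [88, 86, 86, 86]  (not all equal)
t=9: [85, 86, 86, 86]  (not all equal)
t=10: [88, 87, 87, 87]  (not all equal)
t=11: [84, 85, 85, 85]  (not all equal)
t=12: [89, 89, 89, 89]  (all equal)

Answer: 12
Key observation: Synchronization is absorbing here: once all oscillators are equal they stay equal, and step 12 is the first all-equal step.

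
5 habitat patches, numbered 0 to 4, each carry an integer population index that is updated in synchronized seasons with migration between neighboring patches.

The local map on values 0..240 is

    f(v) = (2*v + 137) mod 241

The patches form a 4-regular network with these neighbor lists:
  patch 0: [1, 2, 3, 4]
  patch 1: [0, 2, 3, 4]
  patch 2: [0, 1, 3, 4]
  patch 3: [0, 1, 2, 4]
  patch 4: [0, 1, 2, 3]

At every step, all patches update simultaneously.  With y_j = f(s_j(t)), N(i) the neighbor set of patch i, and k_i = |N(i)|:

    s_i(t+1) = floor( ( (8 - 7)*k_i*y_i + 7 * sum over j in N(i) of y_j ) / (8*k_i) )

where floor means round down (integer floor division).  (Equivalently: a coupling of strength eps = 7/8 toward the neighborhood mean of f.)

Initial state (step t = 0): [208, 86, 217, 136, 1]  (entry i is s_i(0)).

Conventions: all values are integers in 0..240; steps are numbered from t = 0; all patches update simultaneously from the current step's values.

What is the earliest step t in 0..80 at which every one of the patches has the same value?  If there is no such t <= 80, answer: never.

Simulating step by step:
t=0: [208, 86, 217, 136, 1]  (not all equal)
t=1: [110, 110, 108, 101, 104]  (not all equal)
t=2: [108, 108, 108, 110, 109]  (not all equal)
t=3: [113, 113, 113, 112, 113]  (not all equal)
t=4: [121, 121, 121, 121, 121]  (all equal)

Answer: 4
Key observation: Synchronization is absorbing here: once all patches are equal they stay equal, and step 4 is the first all-equal step.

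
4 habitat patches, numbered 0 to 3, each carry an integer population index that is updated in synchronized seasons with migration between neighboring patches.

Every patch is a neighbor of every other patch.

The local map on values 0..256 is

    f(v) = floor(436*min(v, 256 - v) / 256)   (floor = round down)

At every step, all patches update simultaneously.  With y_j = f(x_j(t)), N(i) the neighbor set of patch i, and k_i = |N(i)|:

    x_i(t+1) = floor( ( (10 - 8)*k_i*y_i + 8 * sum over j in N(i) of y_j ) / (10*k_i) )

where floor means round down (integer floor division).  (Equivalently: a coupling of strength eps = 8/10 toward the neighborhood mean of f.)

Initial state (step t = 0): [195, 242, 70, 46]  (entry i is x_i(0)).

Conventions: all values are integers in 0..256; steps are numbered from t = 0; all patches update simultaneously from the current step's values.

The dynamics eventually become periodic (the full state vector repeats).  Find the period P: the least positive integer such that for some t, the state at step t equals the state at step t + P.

Simulating step by step:
t=0: [195, 242, 70, 46]
t=1: [79, 84, 78, 80]
t=2: [136, 135, 136, 136]
t=3: [204, 204, 204, 204]
t=4: [88, 88, 88, 88]
t=5: [149, 149, 149, 149]
t=6: [182, 182, 182, 182]
t=7: [126, 126, 126, 126]
t=8: [214, 214, 214, 214]
t=9: [71, 71, 71, 71]
t=10: [120, 120, 120, 120]
t=11: [204, 204, 204, 204]

Answer: 8
Key observation: The state at step 3, [204, 204, 204, 204], reappears at step 11 — and no state repeats earlier — so the cycle the system enters has period 8.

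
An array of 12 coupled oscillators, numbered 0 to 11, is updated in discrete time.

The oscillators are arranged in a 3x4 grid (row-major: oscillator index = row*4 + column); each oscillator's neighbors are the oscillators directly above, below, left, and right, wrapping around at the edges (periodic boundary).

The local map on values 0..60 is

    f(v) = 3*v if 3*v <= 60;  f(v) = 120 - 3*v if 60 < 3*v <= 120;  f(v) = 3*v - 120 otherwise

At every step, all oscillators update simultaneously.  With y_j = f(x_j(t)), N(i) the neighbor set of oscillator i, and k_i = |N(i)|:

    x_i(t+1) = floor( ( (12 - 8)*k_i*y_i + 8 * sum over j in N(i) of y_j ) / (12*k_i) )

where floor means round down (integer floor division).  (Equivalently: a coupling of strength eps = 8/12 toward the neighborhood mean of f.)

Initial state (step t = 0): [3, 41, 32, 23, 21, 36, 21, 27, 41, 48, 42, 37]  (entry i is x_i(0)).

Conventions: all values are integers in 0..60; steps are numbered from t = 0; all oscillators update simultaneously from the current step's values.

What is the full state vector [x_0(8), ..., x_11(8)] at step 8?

Simulating step by step:
t=0: [3, 41, 32, 23, 21, 36, 21, 27, 41, 48, 42, 37]
t=1: [22, 12, 27, 30, 29, 27, 32, 42, 17, 12, 21, 19]
t=2: [43, 40, 37, 36, 36, 34, 31, 26, 47, 42, 45, 43]
t=3: [10, 7, 12, 15, 19, 13, 23, 24, 13, 11, 13, 18]
t=4: [37, 30, 38, 43, 45, 40, 44, 50, 42, 34, 42, 46]
t=5: [13, 15, 11, 13, 12, 12, 11, 19, 12, 13, 11, 14]
t=6: [39, 39, 36, 41, 40, 37, 37, 44, 38, 38, 35, 41]
t=7: [3, 6, 9, 6, 5, 6, 11, 6, 4, 7, 10, 7]
t=8: [13, 18, 25, 18, 14, 20, 26, 20, 15, 20, 27, 20]

Answer: [13, 18, 25, 18, 14, 20, 26, 20, 15, 20, 27, 20]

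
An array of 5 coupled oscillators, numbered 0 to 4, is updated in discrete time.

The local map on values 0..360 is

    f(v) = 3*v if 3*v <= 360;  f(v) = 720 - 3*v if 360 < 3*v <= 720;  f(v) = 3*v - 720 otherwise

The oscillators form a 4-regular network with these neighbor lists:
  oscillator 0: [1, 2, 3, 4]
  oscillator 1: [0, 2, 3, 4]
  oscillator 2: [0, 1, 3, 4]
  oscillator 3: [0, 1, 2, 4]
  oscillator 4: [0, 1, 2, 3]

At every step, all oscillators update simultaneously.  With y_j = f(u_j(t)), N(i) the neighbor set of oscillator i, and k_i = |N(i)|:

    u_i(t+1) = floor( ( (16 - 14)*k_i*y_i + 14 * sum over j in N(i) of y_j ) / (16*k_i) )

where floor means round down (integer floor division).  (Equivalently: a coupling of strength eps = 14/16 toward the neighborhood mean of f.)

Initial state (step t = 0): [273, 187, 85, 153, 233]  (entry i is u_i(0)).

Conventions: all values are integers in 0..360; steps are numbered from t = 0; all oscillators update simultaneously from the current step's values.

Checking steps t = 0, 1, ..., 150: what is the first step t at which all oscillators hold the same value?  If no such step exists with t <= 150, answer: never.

Answer: 4
Key observation: Synchronization is absorbing here: once all oscillators are equal they stay equal, and step 4 is the first all-equal step.

Derivation:
t=0: [273, 187, 85, 153, 233]  (not all equal)
t=1: [164, 159, 150, 149, 171]  (not all equal)
t=2: [245, 244, 241, 241, 247]  (not all equal)
t=3: [10, 10, 11, 11, 9]  (not all equal)
t=4: [30, 30, 30, 30, 30]  (all equal)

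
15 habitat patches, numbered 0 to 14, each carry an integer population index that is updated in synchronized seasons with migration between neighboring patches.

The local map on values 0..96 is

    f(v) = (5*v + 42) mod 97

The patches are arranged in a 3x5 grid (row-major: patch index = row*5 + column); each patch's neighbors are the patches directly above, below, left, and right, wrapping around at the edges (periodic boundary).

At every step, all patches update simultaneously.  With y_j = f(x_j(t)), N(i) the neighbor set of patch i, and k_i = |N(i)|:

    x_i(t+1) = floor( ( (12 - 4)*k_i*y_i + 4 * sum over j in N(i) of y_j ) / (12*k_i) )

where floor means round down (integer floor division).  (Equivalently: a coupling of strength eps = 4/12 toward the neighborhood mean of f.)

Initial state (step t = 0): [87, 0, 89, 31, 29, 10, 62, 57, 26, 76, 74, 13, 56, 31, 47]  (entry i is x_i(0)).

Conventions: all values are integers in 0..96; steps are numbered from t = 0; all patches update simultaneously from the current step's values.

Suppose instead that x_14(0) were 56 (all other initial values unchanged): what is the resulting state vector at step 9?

Simulating step by step:
t=0: [87, 0, 89, 31, 29, 10, 62, 57, 26, 76, 74, 13, 56, 31, 56]
t=1: [80, 41, 10, 16, 73, 78, 55, 38, 56, 46, 34, 19, 24, 13, 33]
t=2: [47, 53, 76, 29, 26, 44, 31, 43, 33, 60, 24, 40, 58, 17, 19]
t=3: [74, 24, 40, 72, 72, 62, 18, 49, 28, 50, 63, 42, 41, 35, 45]
t=4: [33, 57, 50, 23, 18, 51, 46, 80, 67, 20, 62, 56, 53, 34, 57]
t=5: [20, 34, 14, 51, 36, 20, 62, 51, 72, 43, 47, 36, 19, 28, 37]
t=6: [44, 24, 15, 15, 30, 51, 48, 14, 22, 52, 67, 35, 37, 64, 43]
t=7: [66, 59, 24, 33, 76, 25, 67, 26, 46, 25, 70, 38, 32, 61, 63]
t=8: [66, 53, 55, 28, 41, 66, 76, 69, 69, 67, 23, 37, 24, 51, 57]
t=9: [71, 25, 39, 71, 59, 75, 41, 82, 86, 79, 59, 36, 56, 27, 41]

Answer: [71, 25, 39, 71, 59, 75, 41, 82, 86, 79, 59, 36, 56, 27, 41]
Key observation: This trace re-runs the system from the modified initial state.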